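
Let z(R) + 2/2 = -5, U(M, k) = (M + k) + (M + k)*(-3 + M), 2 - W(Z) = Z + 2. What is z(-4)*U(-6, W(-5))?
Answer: -48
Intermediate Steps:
W(Z) = -Z (W(Z) = 2 - (Z + 2) = 2 - (2 + Z) = 2 + (-2 - Z) = -Z)
U(M, k) = M + k + (-3 + M)*(M + k) (U(M, k) = (M + k) + (-3 + M)*(M + k) = M + k + (-3 + M)*(M + k))
z(R) = -6 (z(R) = -1 - 5 = -6)
z(-4)*U(-6, W(-5)) = -6*((-6)**2 - 2*(-6) - (-2)*(-5) - (-6)*(-5)) = -6*(36 + 12 - 2*5 - 6*5) = -6*(36 + 12 - 10 - 30) = -6*8 = -48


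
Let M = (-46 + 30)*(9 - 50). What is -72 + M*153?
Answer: 100296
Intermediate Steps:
M = 656 (M = -16*(-41) = 656)
-72 + M*153 = -72 + 656*153 = -72 + 100368 = 100296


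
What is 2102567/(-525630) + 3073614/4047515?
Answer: -1378917548837/425499061890 ≈ -3.2407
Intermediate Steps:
2102567/(-525630) + 3073614/4047515 = 2102567*(-1/525630) + 3073614*(1/4047515) = -2102567/525630 + 3073614/4047515 = -1378917548837/425499061890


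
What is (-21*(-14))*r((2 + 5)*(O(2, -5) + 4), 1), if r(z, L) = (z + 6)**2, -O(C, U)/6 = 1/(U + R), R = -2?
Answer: 470400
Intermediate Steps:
O(C, U) = -6/(-2 + U) (O(C, U) = -6/(U - 2) = -6/(-2 + U))
r(z, L) = (6 + z)**2
(-21*(-14))*r((2 + 5)*(O(2, -5) + 4), 1) = (-21*(-14))*(6 + (2 + 5)*(-6/(-2 - 5) + 4))**2 = 294*(6 + 7*(-6/(-7) + 4))**2 = 294*(6 + 7*(-6*(-1/7) + 4))**2 = 294*(6 + 7*(6/7 + 4))**2 = 294*(6 + 7*(34/7))**2 = 294*(6 + 34)**2 = 294*40**2 = 294*1600 = 470400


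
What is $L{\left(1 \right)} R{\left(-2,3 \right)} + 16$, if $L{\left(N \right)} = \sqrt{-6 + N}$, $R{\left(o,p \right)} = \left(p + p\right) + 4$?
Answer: $16 + 10 i \sqrt{5} \approx 16.0 + 22.361 i$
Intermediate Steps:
$R{\left(o,p \right)} = 4 + 2 p$ ($R{\left(o,p \right)} = 2 p + 4 = 4 + 2 p$)
$L{\left(1 \right)} R{\left(-2,3 \right)} + 16 = \sqrt{-6 + 1} \left(4 + 2 \cdot 3\right) + 16 = \sqrt{-5} \left(4 + 6\right) + 16 = i \sqrt{5} \cdot 10 + 16 = 10 i \sqrt{5} + 16 = 16 + 10 i \sqrt{5}$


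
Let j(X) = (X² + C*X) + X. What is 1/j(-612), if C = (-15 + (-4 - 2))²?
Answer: 1/104040 ≈ 9.6117e-6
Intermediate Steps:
C = 441 (C = (-15 - 6)² = (-21)² = 441)
j(X) = X² + 442*X (j(X) = (X² + 441*X) + X = X² + 442*X)
1/j(-612) = 1/(-612*(442 - 612)) = 1/(-612*(-170)) = 1/104040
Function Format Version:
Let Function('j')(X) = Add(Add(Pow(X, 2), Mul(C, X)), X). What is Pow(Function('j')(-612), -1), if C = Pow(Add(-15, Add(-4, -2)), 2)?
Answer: Rational(1, 104040) ≈ 9.6117e-6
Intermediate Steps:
C = 441 (C = Pow(Add(-15, -6), 2) = Pow(-21, 2) = 441)
Function('j')(X) = Add(Pow(X, 2), Mul(442, X)) (Function('j')(X) = Add(Add(Pow(X, 2), Mul(441, X)), X) = Add(Pow(X, 2), Mul(442, X)))
Pow(Function('j')(-612), -1) = Pow(Mul(-612, Add(442, -612)), -1) = Pow(Mul(-612, -170), -1) = Pow(104040, -1) = Rational(1, 104040)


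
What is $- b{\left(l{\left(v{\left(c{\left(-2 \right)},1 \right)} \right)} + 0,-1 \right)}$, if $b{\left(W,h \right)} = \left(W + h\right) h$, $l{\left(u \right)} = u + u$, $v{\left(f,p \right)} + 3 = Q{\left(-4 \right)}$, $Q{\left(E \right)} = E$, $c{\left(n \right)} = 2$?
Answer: $-15$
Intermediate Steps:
$v{\left(f,p \right)} = -7$ ($v{\left(f,p \right)} = -3 - 4 = -7$)
$l{\left(u \right)} = 2 u$
$b{\left(W,h \right)} = h \left(W + h\right)$
$- b{\left(l{\left(v{\left(c{\left(-2 \right)},1 \right)} \right)} + 0,-1 \right)} = - \left(-1\right) \left(\left(2 \left(-7\right) + 0\right) - 1\right) = - \left(-1\right) \left(\left(-14 + 0\right) - 1\right) = - \left(-1\right) \left(-14 - 1\right) = - \left(-1\right) \left(-15\right) = \left(-1\right) 15 = -15$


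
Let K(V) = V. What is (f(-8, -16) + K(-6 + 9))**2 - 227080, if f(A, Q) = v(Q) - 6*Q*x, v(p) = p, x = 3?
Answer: -151455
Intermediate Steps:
f(A, Q) = -17*Q (f(A, Q) = Q - 6*Q*3 = Q - 18*Q = -17*Q)
(f(-8, -16) + K(-6 + 9))**2 - 227080 = (-17*(-16) + (-6 + 9))**2 - 227080 = (272 + 3)**2 - 227080 = 275**2 - 227080 = 75625 - 227080 = -151455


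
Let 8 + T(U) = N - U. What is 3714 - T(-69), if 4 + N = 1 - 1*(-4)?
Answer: 3652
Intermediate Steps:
N = 1 (N = -4 + (1 - 1*(-4)) = -4 + (1 + 4) = -4 + 5 = 1)
T(U) = -7 - U (T(U) = -8 + (1 - U) = -7 - U)
3714 - T(-69) = 3714 - (-7 - 1*(-69)) = 3714 - (-7 + 69) = 3714 - 1*62 = 3714 - 62 = 3652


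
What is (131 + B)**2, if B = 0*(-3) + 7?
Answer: 19044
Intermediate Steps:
B = 7 (B = 0 + 7 = 7)
(131 + B)**2 = (131 + 7)**2 = 138**2 = 19044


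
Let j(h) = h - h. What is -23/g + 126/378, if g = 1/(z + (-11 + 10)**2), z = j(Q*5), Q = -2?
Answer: -68/3 ≈ -22.667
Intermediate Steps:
j(h) = 0
z = 0
g = 1 (g = 1/(0 + (-11 + 10)**2) = 1/(0 + (-1)**2) = 1/(0 + 1) = 1/1 = 1)
-23/g + 126/378 = -23/1 + 126/378 = -23*1 + 126*(1/378) = -23 + 1/3 = -68/3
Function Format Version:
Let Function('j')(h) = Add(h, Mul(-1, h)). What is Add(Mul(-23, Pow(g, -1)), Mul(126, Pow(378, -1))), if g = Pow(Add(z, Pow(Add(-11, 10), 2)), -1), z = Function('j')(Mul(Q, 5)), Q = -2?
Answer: Rational(-68, 3) ≈ -22.667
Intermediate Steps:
Function('j')(h) = 0
z = 0
g = 1 (g = Pow(Add(0, Pow(Add(-11, 10), 2)), -1) = Pow(Add(0, Pow(-1, 2)), -1) = Pow(Add(0, 1), -1) = Pow(1, -1) = 1)
Add(Mul(-23, Pow(g, -1)), Mul(126, Pow(378, -1))) = Add(Mul(-23, Pow(1, -1)), Mul(126, Pow(378, -1))) = Add(Mul(-23, 1), Mul(126, Rational(1, 378))) = Add(-23, Rational(1, 3)) = Rational(-68, 3)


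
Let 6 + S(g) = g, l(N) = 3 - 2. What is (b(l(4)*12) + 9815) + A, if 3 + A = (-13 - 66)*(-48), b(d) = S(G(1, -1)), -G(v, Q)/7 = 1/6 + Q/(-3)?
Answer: 27189/2 ≈ 13595.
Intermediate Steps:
l(N) = 1
G(v, Q) = -7/6 + 7*Q/3 (G(v, Q) = -7*(1/6 + Q/(-3)) = -7*(1*(1/6) + Q*(-1/3)) = -7*(1/6 - Q/3) = -7/6 + 7*Q/3)
S(g) = -6 + g
b(d) = -19/2 (b(d) = -6 + (-7/6 + (7/3)*(-1)) = -6 + (-7/6 - 7/3) = -6 - 7/2 = -19/2)
A = 3789 (A = -3 + (-13 - 66)*(-48) = -3 - 79*(-48) = -3 + 3792 = 3789)
(b(l(4)*12) + 9815) + A = (-19/2 + 9815) + 3789 = 19611/2 + 3789 = 27189/2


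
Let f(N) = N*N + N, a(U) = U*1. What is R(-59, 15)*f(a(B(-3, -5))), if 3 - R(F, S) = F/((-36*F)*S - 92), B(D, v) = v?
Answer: 476815/7942 ≈ 60.037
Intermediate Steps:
a(U) = U
f(N) = N + N**2 (f(N) = N**2 + N = N + N**2)
R(F, S) = 3 - F/(-92 - 36*F*S) (R(F, S) = 3 - F/((-36*F)*S - 92) = 3 - F/(-36*F*S - 92) = 3 - F/(-92 - 36*F*S))
R(-59, 15)*f(a(B(-3, -5))) = ((276 - 59 + 108*(-59)*15)/(4*(23 + 9*(-59)*15)))*(-5*(1 - 5)) = ((276 - 59 - 95580)/(4*(23 - 7965)))*(-5*(-4)) = ((1/4)*(-95363)/(-7942))*20 = ((1/4)*(-1/7942)*(-95363))*20 = (95363/31768)*20 = 476815/7942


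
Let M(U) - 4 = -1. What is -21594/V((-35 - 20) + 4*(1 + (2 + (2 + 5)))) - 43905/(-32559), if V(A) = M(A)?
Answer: -78105259/10853 ≈ -7196.6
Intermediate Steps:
M(U) = 3 (M(U) = 4 - 1 = 3)
V(A) = 3
-21594/V((-35 - 20) + 4*(1 + (2 + (2 + 5)))) - 43905/(-32559) = -21594/3 - 43905/(-32559) = -21594*⅓ - 43905*(-1/32559) = -7198 + 14635/10853 = -78105259/10853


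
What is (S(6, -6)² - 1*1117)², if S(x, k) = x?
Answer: 1168561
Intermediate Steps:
(S(6, -6)² - 1*1117)² = (6² - 1*1117)² = (36 - 1117)² = (-1081)² = 1168561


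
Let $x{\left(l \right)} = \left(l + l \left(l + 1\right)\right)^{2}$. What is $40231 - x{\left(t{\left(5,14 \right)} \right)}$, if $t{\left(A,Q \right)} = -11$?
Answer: $30430$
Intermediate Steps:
$x{\left(l \right)} = \left(l + l \left(1 + l\right)\right)^{2}$
$40231 - x{\left(t{\left(5,14 \right)} \right)} = 40231 - \left(-11\right)^{2} \left(2 - 11\right)^{2} = 40231 - 121 \left(-9\right)^{2} = 40231 - 121 \cdot 81 = 40231 - 9801 = 30430$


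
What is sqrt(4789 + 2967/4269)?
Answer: 6*sqrt(269410898)/1423 ≈ 69.208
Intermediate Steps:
sqrt(4789 + 2967/4269) = sqrt(4789 + 2967*(1/4269)) = sqrt(4789 + 989/1423) = sqrt(6815736/1423) = 6*sqrt(269410898)/1423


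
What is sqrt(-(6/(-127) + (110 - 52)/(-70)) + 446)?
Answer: 9*sqrt(109004735)/4445 ≈ 21.139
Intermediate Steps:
sqrt(-(6/(-127) + (110 - 52)/(-70)) + 446) = sqrt(-(6*(-1/127) + 58*(-1/70)) + 446) = sqrt(-(-6/127 - 29/35) + 446) = sqrt(-1*(-3893/4445) + 446) = sqrt(3893/4445 + 446) = sqrt(1986363/4445) = 9*sqrt(109004735)/4445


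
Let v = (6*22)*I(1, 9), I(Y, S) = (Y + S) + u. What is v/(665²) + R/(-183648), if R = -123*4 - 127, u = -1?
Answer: 491911099/81213736800 ≈ 0.0060570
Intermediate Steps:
I(Y, S) = -1 + S + Y (I(Y, S) = (Y + S) - 1 = (S + Y) - 1 = -1 + S + Y)
v = 1188 (v = (6*22)*(-1 + 9 + 1) = 132*9 = 1188)
R = -619 (R = -492 - 127 = -619)
v/(665²) + R/(-183648) = 1188/(665²) - 619/(-183648) = 1188/442225 - 619*(-1/183648) = 1188*(1/442225) + 619/183648 = 1188/442225 + 619/183648 = 491911099/81213736800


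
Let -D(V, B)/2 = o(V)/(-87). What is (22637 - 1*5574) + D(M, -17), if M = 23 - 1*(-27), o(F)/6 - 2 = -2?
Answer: 17063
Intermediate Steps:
o(F) = 0 (o(F) = 12 + 6*(-2) = 12 - 12 = 0)
M = 50 (M = 23 + 27 = 50)
D(V, B) = 0 (D(V, B) = -0/(-87) = -0*(-1)/87 = -2*0 = 0)
(22637 - 1*5574) + D(M, -17) = (22637 - 1*5574) + 0 = (22637 - 5574) + 0 = 17063 + 0 = 17063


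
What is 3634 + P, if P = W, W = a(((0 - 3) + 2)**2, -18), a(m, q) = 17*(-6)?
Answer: 3532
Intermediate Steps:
a(m, q) = -102
W = -102
P = -102
3634 + P = 3634 - 102 = 3532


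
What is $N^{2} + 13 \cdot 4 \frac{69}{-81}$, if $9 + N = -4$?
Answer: $\frac{3367}{27} \approx 124.7$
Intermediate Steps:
$N = -13$ ($N = -9 - 4 = -13$)
$N^{2} + 13 \cdot 4 \frac{69}{-81} = \left(-13\right)^{2} + 13 \cdot 4 \frac{69}{-81} = 169 + 52 \cdot 69 \left(- \frac{1}{81}\right) = 169 + 52 \left(- \frac{23}{27}\right) = 169 - \frac{1196}{27} = \frac{3367}{27}$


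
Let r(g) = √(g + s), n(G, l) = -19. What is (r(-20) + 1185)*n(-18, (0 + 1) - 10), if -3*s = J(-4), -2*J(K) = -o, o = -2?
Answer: -22515 - 19*I*√177/3 ≈ -22515.0 - 84.26*I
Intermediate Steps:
J(K) = -1 (J(K) = -(-1)*(-2)/2 = -½*2 = -1)
s = ⅓ (s = -⅓*(-1) = ⅓ ≈ 0.33333)
r(g) = √(⅓ + g) (r(g) = √(g + ⅓) = √(⅓ + g))
(r(-20) + 1185)*n(-18, (0 + 1) - 10) = (√(3 + 9*(-20))/3 + 1185)*(-19) = (√(3 - 180)/3 + 1185)*(-19) = (√(-177)/3 + 1185)*(-19) = ((I*√177)/3 + 1185)*(-19) = (I*√177/3 + 1185)*(-19) = (1185 + I*√177/3)*(-19) = -22515 - 19*I*√177/3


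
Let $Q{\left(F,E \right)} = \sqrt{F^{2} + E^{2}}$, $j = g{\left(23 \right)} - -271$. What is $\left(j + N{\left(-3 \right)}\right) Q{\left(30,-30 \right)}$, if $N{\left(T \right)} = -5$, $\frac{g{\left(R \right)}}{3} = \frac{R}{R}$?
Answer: $8070 \sqrt{2} \approx 11413.0$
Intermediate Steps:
$g{\left(R \right)} = 3$ ($g{\left(R \right)} = 3 \frac{R}{R} = 3 \cdot 1 = 3$)
$j = 274$ ($j = 3 - -271 = 3 + 271 = 274$)
$Q{\left(F,E \right)} = \sqrt{E^{2} + F^{2}}$
$\left(j + N{\left(-3 \right)}\right) Q{\left(30,-30 \right)} = \left(274 - 5\right) \sqrt{\left(-30\right)^{2} + 30^{2}} = 269 \sqrt{900 + 900} = 269 \sqrt{1800} = 269 \cdot 30 \sqrt{2} = 8070 \sqrt{2}$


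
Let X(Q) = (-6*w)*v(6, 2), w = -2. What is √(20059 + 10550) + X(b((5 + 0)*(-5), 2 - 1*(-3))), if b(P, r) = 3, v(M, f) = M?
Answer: 72 + 3*√3401 ≈ 246.95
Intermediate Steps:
X(Q) = 72 (X(Q) = -6*(-2)*6 = 12*6 = 72)
√(20059 + 10550) + X(b((5 + 0)*(-5), 2 - 1*(-3))) = √(20059 + 10550) + 72 = √30609 + 72 = 3*√3401 + 72 = 72 + 3*√3401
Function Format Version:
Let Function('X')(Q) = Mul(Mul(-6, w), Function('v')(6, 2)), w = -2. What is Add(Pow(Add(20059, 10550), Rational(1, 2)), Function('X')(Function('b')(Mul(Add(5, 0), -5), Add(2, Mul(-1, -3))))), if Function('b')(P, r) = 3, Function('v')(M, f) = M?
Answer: Add(72, Mul(3, Pow(3401, Rational(1, 2)))) ≈ 246.95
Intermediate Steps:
Function('X')(Q) = 72 (Function('X')(Q) = Mul(Mul(-6, -2), 6) = Mul(12, 6) = 72)
Add(Pow(Add(20059, 10550), Rational(1, 2)), Function('X')(Function('b')(Mul(Add(5, 0), -5), Add(2, Mul(-1, -3))))) = Add(Pow(Add(20059, 10550), Rational(1, 2)), 72) = Add(Pow(30609, Rational(1, 2)), 72) = Add(Mul(3, Pow(3401, Rational(1, 2))), 72) = Add(72, Mul(3, Pow(3401, Rational(1, 2))))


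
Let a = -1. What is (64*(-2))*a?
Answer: 128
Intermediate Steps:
(64*(-2))*a = (64*(-2))*(-1) = -128*(-1) = 128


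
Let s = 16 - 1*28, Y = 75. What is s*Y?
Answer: -900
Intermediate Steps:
s = -12 (s = 16 - 28 = -12)
s*Y = -12*75 = -900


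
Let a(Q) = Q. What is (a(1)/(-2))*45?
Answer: -45/2 ≈ -22.500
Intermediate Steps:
(a(1)/(-2))*45 = (1/(-2))*45 = (1*(-1/2))*45 = -1/2*45 = -45/2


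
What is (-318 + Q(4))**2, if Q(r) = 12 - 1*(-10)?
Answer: 87616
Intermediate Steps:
Q(r) = 22 (Q(r) = 12 + 10 = 22)
(-318 + Q(4))**2 = (-318 + 22)**2 = (-296)**2 = 87616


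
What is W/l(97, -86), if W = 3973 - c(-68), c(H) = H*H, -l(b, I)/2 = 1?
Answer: 651/2 ≈ 325.50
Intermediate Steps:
l(b, I) = -2 (l(b, I) = -2*1 = -2)
c(H) = H²
W = -651 (W = 3973 - 1*(-68)² = 3973 - 1*4624 = 3973 - 4624 = -651)
W/l(97, -86) = -651/(-2) = -651*(-½) = 651/2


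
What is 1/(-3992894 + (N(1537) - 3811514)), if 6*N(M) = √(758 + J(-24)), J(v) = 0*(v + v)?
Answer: -140479344/1096358116147973 - 3*√758/1096358116147973 ≈ -1.2813e-7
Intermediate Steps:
J(v) = 0 (J(v) = 0*(2*v) = 0)
N(M) = √758/6 (N(M) = √(758 + 0)/6 = √758/6)
1/(-3992894 + (N(1537) - 3811514)) = 1/(-3992894 + (√758/6 - 3811514)) = 1/(-3992894 + (-3811514 + √758/6)) = 1/(-7804408 + √758/6)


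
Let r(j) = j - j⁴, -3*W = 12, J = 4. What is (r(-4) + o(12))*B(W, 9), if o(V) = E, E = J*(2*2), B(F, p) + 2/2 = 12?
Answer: -2684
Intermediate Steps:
W = -4 (W = -⅓*12 = -4)
B(F, p) = 11 (B(F, p) = -1 + 12 = 11)
E = 16 (E = 4*(2*2) = 4*4 = 16)
o(V) = 16
(r(-4) + o(12))*B(W, 9) = ((-4 - 1*(-4)⁴) + 16)*11 = ((-4 - 1*256) + 16)*11 = ((-4 - 256) + 16)*11 = (-260 + 16)*11 = -244*11 = -2684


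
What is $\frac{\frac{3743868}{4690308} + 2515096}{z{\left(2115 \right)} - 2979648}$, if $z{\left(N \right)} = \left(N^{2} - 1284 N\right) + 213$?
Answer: $- \frac{983048219453}{477578886330} \approx -2.0584$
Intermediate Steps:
$z{\left(N \right)} = 213 + N^{2} - 1284 N$
$\frac{\frac{3743868}{4690308} + 2515096}{z{\left(2115 \right)} - 2979648} = \frac{\frac{3743868}{4690308} + 2515096}{\left(213 + 2115^{2} - 2715660\right) - 2979648} = \frac{3743868 \cdot \frac{1}{4690308} + 2515096}{\left(213 + 4473225 - 2715660\right) - 2979648} = \frac{\frac{311989}{390859} + 2515096}{1757778 - 2979648} = \frac{983048219453}{390859 \left(-1221870\right)} = \frac{983048219453}{390859} \left(- \frac{1}{1221870}\right) = - \frac{983048219453}{477578886330}$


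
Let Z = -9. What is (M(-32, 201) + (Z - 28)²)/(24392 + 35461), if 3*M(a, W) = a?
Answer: 4075/179559 ≈ 0.022694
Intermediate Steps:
M(a, W) = a/3
(M(-32, 201) + (Z - 28)²)/(24392 + 35461) = ((⅓)*(-32) + (-9 - 28)²)/(24392 + 35461) = (-32/3 + (-37)²)/59853 = (-32/3 + 1369)*(1/59853) = (4075/3)*(1/59853) = 4075/179559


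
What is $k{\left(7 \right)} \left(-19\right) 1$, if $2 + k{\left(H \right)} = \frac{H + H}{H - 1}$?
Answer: $- \frac{19}{3} \approx -6.3333$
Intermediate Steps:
$k{\left(H \right)} = -2 + \frac{2 H}{-1 + H}$ ($k{\left(H \right)} = -2 + \frac{H + H}{H - 1} = -2 + \frac{2 H}{-1 + H}$)
$k{\left(7 \right)} \left(-19\right) 1 = \frac{2}{-1 + 7} \left(-19\right) 1 = \frac{2}{6} \left(-19\right) 1 = 2 \cdot \frac{1}{6} \left(-19\right) 1 = \frac{1}{3} \left(-19\right) 1 = \left(- \frac{19}{3}\right) 1 = - \frac{19}{3}$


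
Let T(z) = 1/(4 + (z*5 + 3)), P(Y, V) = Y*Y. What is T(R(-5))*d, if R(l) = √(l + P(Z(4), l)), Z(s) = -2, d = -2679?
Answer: -18753/74 + 13395*I/74 ≈ -253.42 + 181.01*I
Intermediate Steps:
P(Y, V) = Y²
R(l) = √(4 + l) (R(l) = √(l + (-2)²) = √(l + 4) = √(4 + l))
T(z) = 1/(7 + 5*z) (T(z) = 1/(4 + (5*z + 3)) = 1/(4 + (3 + 5*z)) = 1/(7 + 5*z))
T(R(-5))*d = -2679/(7 + 5*√(4 - 5)) = -2679/(7 + 5*√(-1)) = -2679/(7 + 5*I) = ((7 - 5*I)/74)*(-2679) = -2679*(7 - 5*I)/74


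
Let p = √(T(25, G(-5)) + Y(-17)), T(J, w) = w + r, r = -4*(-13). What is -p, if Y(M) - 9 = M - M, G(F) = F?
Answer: -2*√14 ≈ -7.4833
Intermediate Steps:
r = 52
T(J, w) = 52 + w (T(J, w) = w + 52 = 52 + w)
Y(M) = 9 (Y(M) = 9 + (M - M) = 9 + 0 = 9)
p = 2*√14 (p = √((52 - 5) + 9) = √(47 + 9) = √56 = 2*√14 ≈ 7.4833)
-p = -2*√14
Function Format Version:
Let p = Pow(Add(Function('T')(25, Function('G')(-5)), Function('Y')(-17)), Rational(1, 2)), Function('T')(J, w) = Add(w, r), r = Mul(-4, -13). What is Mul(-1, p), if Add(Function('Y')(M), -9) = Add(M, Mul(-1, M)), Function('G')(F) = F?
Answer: Mul(-2, Pow(14, Rational(1, 2))) ≈ -7.4833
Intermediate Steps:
r = 52
Function('T')(J, w) = Add(52, w) (Function('T')(J, w) = Add(w, 52) = Add(52, w))
Function('Y')(M) = 9 (Function('Y')(M) = Add(9, Add(M, Mul(-1, M))) = Add(9, 0) = 9)
p = Mul(2, Pow(14, Rational(1, 2))) (p = Pow(Add(Add(52, -5), 9), Rational(1, 2)) = Pow(Add(47, 9), Rational(1, 2)) = Pow(56, Rational(1, 2)) = Mul(2, Pow(14, Rational(1, 2))) ≈ 7.4833)
Mul(-1, p) = Mul(-1, Mul(2, Pow(14, Rational(1, 2)))) = Mul(-2, Pow(14, Rational(1, 2)))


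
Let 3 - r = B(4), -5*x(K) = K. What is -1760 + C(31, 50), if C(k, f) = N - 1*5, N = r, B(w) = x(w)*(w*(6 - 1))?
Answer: -1746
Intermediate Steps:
x(K) = -K/5
B(w) = -w² (B(w) = (-w/5)*(w*(6 - 1)) = (-w/5)*(w*5) = (-w/5)*(5*w) = -w²)
r = 19 (r = 3 - (-1)*4² = 3 - (-1)*16 = 3 - 1*(-16) = 3 + 16 = 19)
N = 19
C(k, f) = 14 (C(k, f) = 19 - 1*5 = 19 - 5 = 14)
-1760 + C(31, 50) = -1760 + 14 = -1746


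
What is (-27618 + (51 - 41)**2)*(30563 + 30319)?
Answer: -1675350876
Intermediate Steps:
(-27618 + (51 - 41)**2)*(30563 + 30319) = (-27618 + 10**2)*60882 = (-27618 + 100)*60882 = -27518*60882 = -1675350876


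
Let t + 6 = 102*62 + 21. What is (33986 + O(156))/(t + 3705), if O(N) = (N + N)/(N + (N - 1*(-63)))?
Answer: 708059/209250 ≈ 3.3838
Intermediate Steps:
O(N) = 2*N/(63 + 2*N) (O(N) = (2*N)/(N + (N + 63)) = (2*N)/(N + (63 + N)) = (2*N)/(63 + 2*N) = 2*N/(63 + 2*N))
t = 6339 (t = -6 + (102*62 + 21) = -6 + (6324 + 21) = -6 + 6345 = 6339)
(33986 + O(156))/(t + 3705) = (33986 + 2*156/(63 + 2*156))/(6339 + 3705) = (33986 + 2*156/(63 + 312))/10044 = (33986 + 2*156/375)*(1/10044) = (33986 + 2*156*(1/375))*(1/10044) = (33986 + 104/125)*(1/10044) = (4248354/125)*(1/10044) = 708059/209250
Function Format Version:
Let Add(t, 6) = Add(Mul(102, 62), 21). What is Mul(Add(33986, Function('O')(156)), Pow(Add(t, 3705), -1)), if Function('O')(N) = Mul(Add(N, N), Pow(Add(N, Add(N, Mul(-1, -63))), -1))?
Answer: Rational(708059, 209250) ≈ 3.3838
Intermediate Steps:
Function('O')(N) = Mul(2, N, Pow(Add(63, Mul(2, N)), -1)) (Function('O')(N) = Mul(Mul(2, N), Pow(Add(N, Add(N, 63)), -1)) = Mul(Mul(2, N), Pow(Add(N, Add(63, N)), -1)) = Mul(Mul(2, N), Pow(Add(63, Mul(2, N)), -1)) = Mul(2, N, Pow(Add(63, Mul(2, N)), -1)))
t = 6339 (t = Add(-6, Add(Mul(102, 62), 21)) = Add(-6, Add(6324, 21)) = Add(-6, 6345) = 6339)
Mul(Add(33986, Function('O')(156)), Pow(Add(t, 3705), -1)) = Mul(Add(33986, Mul(2, 156, Pow(Add(63, Mul(2, 156)), -1))), Pow(Add(6339, 3705), -1)) = Mul(Add(33986, Mul(2, 156, Pow(Add(63, 312), -1))), Pow(10044, -1)) = Mul(Add(33986, Mul(2, 156, Pow(375, -1))), Rational(1, 10044)) = Mul(Add(33986, Mul(2, 156, Rational(1, 375))), Rational(1, 10044)) = Mul(Add(33986, Rational(104, 125)), Rational(1, 10044)) = Mul(Rational(4248354, 125), Rational(1, 10044)) = Rational(708059, 209250)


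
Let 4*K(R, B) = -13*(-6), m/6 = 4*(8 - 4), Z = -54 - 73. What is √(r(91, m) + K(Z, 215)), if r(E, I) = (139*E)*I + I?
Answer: 3*√539742/2 ≈ 1102.0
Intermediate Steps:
Z = -127
m = 96 (m = 6*(4*(8 - 4)) = 6*(4*4) = 6*16 = 96)
r(E, I) = I + 139*E*I (r(E, I) = 139*E*I + I = I + 139*E*I)
K(R, B) = 39/2 (K(R, B) = (-13*(-6))/4 = (¼)*78 = 39/2)
√(r(91, m) + K(Z, 215)) = √(96*(1 + 139*91) + 39/2) = √(96*(1 + 12649) + 39/2) = √(96*12650 + 39/2) = √(1214400 + 39/2) = √(2428839/2) = 3*√539742/2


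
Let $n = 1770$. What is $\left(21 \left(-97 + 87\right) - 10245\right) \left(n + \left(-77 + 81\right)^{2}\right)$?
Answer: $-18672630$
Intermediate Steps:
$\left(21 \left(-97 + 87\right) - 10245\right) \left(n + \left(-77 + 81\right)^{2}\right) = \left(21 \left(-97 + 87\right) - 10245\right) \left(1770 + \left(-77 + 81\right)^{2}\right) = \left(21 \left(-10\right) - 10245\right) \left(1770 + 4^{2}\right) = \left(-210 - 10245\right) \left(1770 + 16\right) = \left(-10455\right) 1786 = -18672630$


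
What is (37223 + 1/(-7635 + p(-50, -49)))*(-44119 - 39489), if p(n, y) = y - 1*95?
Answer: -24209341519328/7779 ≈ -3.1121e+9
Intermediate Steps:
p(n, y) = -95 + y (p(n, y) = y - 95 = -95 + y)
(37223 + 1/(-7635 + p(-50, -49)))*(-44119 - 39489) = (37223 + 1/(-7635 + (-95 - 49)))*(-44119 - 39489) = (37223 + 1/(-7635 - 144))*(-83608) = (37223 + 1/(-7779))*(-83608) = (37223 - 1/7779)*(-83608) = (289557716/7779)*(-83608) = -24209341519328/7779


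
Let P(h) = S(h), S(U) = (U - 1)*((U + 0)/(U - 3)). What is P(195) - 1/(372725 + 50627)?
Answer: 333654291/1693408 ≈ 197.03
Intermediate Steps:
S(U) = U*(-1 + U)/(-3 + U) (S(U) = (-1 + U)*(U/(-3 + U)) = U*(-1 + U)/(-3 + U))
P(h) = h*(-1 + h)/(-3 + h)
P(195) - 1/(372725 + 50627) = 195*(-1 + 195)/(-3 + 195) - 1/(372725 + 50627) = 195*194/192 - 1/423352 = 195*(1/192)*194 - 1*1/423352 = 6305/32 - 1/423352 = 333654291/1693408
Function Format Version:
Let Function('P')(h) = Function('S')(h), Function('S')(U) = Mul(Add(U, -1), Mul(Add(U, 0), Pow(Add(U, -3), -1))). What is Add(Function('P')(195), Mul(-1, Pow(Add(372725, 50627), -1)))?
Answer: Rational(333654291, 1693408) ≈ 197.03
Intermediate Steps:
Function('S')(U) = Mul(U, Pow(Add(-3, U), -1), Add(-1, U)) (Function('S')(U) = Mul(Add(-1, U), Mul(U, Pow(Add(-3, U), -1))) = Mul(U, Pow(Add(-3, U), -1), Add(-1, U)))
Function('P')(h) = Mul(h, Pow(Add(-3, h), -1), Add(-1, h))
Add(Function('P')(195), Mul(-1, Pow(Add(372725, 50627), -1))) = Add(Mul(195, Pow(Add(-3, 195), -1), Add(-1, 195)), Mul(-1, Pow(Add(372725, 50627), -1))) = Add(Mul(195, Pow(192, -1), 194), Mul(-1, Pow(423352, -1))) = Add(Mul(195, Rational(1, 192), 194), Mul(-1, Rational(1, 423352))) = Add(Rational(6305, 32), Rational(-1, 423352)) = Rational(333654291, 1693408)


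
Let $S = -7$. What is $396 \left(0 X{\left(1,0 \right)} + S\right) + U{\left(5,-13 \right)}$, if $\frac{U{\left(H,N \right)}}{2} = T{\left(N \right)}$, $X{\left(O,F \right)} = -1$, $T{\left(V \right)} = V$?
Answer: $-2798$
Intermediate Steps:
$U{\left(H,N \right)} = 2 N$
$396 \left(0 X{\left(1,0 \right)} + S\right) + U{\left(5,-13 \right)} = 396 \left(0 \left(-1\right) - 7\right) + 2 \left(-13\right) = 396 \left(0 - 7\right) - 26 = 396 \left(-7\right) - 26 = -2772 - 26 = -2798$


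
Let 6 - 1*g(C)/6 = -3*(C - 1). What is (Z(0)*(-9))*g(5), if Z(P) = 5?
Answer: -4860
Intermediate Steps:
g(C) = 18 + 18*C (g(C) = 36 - (-18)*(C - 1) = 36 - (-18)*(-1 + C) = 36 - 6*(3 - 3*C) = 36 + (-18 + 18*C) = 18 + 18*C)
(Z(0)*(-9))*g(5) = (5*(-9))*(18 + 18*5) = -45*(18 + 90) = -45*108 = -4860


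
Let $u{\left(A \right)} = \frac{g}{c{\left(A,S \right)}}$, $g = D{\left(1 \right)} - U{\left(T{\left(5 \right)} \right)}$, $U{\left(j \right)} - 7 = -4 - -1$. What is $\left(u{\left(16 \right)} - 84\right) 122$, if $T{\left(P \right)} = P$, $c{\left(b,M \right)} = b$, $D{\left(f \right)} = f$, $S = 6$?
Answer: $- \frac{82167}{8} \approx -10271.0$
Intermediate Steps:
$U{\left(j \right)} = 4$ ($U{\left(j \right)} = 7 - 3 = 4$)
$g = -3$ ($g = 1 - 4 = -3$)
$u{\left(A \right)} = - \frac{3}{A}$
$\left(u{\left(16 \right)} - 84\right) 122 = \left(- \frac{3}{16} - 84\right) 122 = \left(- \frac{1347}{16}\right) 122 = - \frac{82167}{8}$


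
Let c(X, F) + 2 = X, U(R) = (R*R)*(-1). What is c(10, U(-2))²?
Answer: 64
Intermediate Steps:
U(R) = -R² (U(R) = R²*(-1) = -R²)
c(X, F) = -2 + X
c(10, U(-2))² = (-2 + 10)² = 8² = 64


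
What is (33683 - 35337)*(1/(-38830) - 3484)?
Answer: 111879637267/19415 ≈ 5.7625e+6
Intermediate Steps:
(33683 - 35337)*(1/(-38830) - 3484) = -1654*(-1/38830 - 3484) = -1654*(-135283721/38830) = 111879637267/19415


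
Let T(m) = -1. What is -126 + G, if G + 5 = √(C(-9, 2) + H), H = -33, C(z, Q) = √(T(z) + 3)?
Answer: -131 + I*√(33 - √2) ≈ -131.0 + 5.6201*I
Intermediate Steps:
C(z, Q) = √2 (C(z, Q) = √(-1 + 3) = √2)
G = -5 + √(-33 + √2) (G = -5 + √(√2 - 33) = -5 + √(-33 + √2) ≈ -5.0 + 5.6201*I)
-126 + G = -126 + (-5 + I*√(33 - √2)) = -131 + I*√(33 - √2)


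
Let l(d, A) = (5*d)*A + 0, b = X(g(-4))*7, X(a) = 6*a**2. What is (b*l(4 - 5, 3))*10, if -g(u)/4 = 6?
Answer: -3628800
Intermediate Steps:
g(u) = -24 (g(u) = -4*6 = -24)
b = 24192 (b = (6*(-24)**2)*7 = (6*576)*7 = 3456*7 = 24192)
l(d, A) = 5*A*d (l(d, A) = 5*A*d + 0 = 5*A*d)
(b*l(4 - 5, 3))*10 = (24192*(5*3*(4 - 5)))*10 = (24192*(5*3*(-1)))*10 = (24192*(-15))*10 = -362880*10 = -3628800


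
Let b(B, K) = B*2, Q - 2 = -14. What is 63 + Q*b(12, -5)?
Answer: -225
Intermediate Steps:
Q = -12 (Q = 2 - 14 = -12)
b(B, K) = 2*B
63 + Q*b(12, -5) = 63 - 24*12 = 63 - 12*24 = 63 - 288 = -225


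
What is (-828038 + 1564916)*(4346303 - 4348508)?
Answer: -1624815990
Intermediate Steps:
(-828038 + 1564916)*(4346303 - 4348508) = 736878*(-2205) = -1624815990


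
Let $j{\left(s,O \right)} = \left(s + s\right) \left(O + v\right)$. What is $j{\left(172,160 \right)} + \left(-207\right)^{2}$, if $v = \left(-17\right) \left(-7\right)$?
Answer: $138825$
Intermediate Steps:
$v = 119$
$j{\left(s,O \right)} = 2 s \left(119 + O\right)$ ($j{\left(s,O \right)} = \left(s + s\right) \left(O + 119\right) = 2 s \left(119 + O\right)$)
$j{\left(172,160 \right)} + \left(-207\right)^{2} = 2 \cdot 172 \left(119 + 160\right) + \left(-207\right)^{2} = 2 \cdot 172 \cdot 279 + 42849 = 95976 + 42849 = 138825$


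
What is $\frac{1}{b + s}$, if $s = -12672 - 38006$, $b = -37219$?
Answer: $- \frac{1}{87897} \approx -1.1377 \cdot 10^{-5}$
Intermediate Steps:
$s = -50678$ ($s = -12672 - 38006 = -50678$)
$\frac{1}{b + s} = \frac{1}{-37219 - 50678} = \frac{1}{-87897} = - \frac{1}{87897}$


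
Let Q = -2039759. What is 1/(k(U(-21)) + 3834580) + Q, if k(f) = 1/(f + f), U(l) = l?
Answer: -328507998741439/161052359 ≈ -2.0398e+6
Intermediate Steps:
k(f) = 1/(2*f)
1/(k(U(-21)) + 3834580) + Q = 1/((½)/(-21) + 3834580) - 2039759 = 1/((½)*(-1/21) + 3834580) - 2039759 = 1/(-1/42 + 3834580) - 2039759 = 1/(161052359/42) - 2039759 = 42/161052359 - 2039759 = -328507998741439/161052359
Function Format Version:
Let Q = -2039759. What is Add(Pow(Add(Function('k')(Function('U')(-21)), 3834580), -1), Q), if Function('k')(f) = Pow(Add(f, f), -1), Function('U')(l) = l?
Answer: Rational(-328507998741439, 161052359) ≈ -2.0398e+6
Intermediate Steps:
Function('k')(f) = Mul(Rational(1, 2), Pow(f, -1)) (Function('k')(f) = Pow(Mul(2, f), -1) = Mul(Rational(1, 2), Pow(f, -1)))
Add(Pow(Add(Function('k')(Function('U')(-21)), 3834580), -1), Q) = Add(Pow(Add(Mul(Rational(1, 2), Pow(-21, -1)), 3834580), -1), -2039759) = Add(Pow(Add(Mul(Rational(1, 2), Rational(-1, 21)), 3834580), -1), -2039759) = Add(Pow(Add(Rational(-1, 42), 3834580), -1), -2039759) = Add(Pow(Rational(161052359, 42), -1), -2039759) = Add(Rational(42, 161052359), -2039759) = Rational(-328507998741439, 161052359)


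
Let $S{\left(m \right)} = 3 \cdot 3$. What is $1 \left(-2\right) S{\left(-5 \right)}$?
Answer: $-18$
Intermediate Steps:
$S{\left(m \right)} = 9$
$1 \left(-2\right) S{\left(-5 \right)} = 1 \left(-2\right) 9 = \left(-2\right) 9 = -18$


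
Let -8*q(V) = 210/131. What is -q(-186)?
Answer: 105/524 ≈ 0.20038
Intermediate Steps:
q(V) = -105/524 (q(V) = -105/(4*131) = -⅛*210/131 = -105/524)
-q(-186) = -1*(-105/524) = 105/524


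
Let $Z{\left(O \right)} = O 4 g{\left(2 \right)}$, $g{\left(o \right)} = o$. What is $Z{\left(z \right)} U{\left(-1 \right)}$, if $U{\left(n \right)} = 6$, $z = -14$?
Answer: $-672$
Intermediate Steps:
$Z{\left(O \right)} = 8 O$ ($Z{\left(O \right)} = O 4 \cdot 2 = 4 O 2 = 8 O$)
$Z{\left(z \right)} U{\left(-1 \right)} = 8 \left(-14\right) 6 = \left(-112\right) 6 = -672$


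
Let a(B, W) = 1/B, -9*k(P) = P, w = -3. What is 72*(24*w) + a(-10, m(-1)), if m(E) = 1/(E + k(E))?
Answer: -51841/10 ≈ -5184.1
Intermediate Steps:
k(P) = -P/9
m(E) = 9/(8*E) (m(E) = 1/(E - E/9) = 1/(8*E/9) = 9/(8*E))
72*(24*w) + a(-10, m(-1)) = 72*(24*(-3)) + 1/(-10) = 72*(-72) - 1/10 = -5184 - 1/10 = -51841/10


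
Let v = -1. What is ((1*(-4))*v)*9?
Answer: 36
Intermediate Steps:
((1*(-4))*v)*9 = ((1*(-4))*(-1))*9 = -4*(-1)*9 = 4*9 = 36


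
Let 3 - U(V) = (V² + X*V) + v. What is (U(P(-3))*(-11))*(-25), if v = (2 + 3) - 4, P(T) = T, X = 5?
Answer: 2200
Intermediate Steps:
v = 1 (v = 5 - 4 = 1)
U(V) = 2 - V² - 5*V (U(V) = 3 - ((V² + 5*V) + 1) = 3 - (1 + V² + 5*V) = 3 + (-1 - V² - 5*V) = 2 - V² - 5*V)
(U(P(-3))*(-11))*(-25) = ((2 - 1*(-3)² - 5*(-3))*(-11))*(-25) = ((2 - 1*9 + 15)*(-11))*(-25) = ((2 - 9 + 15)*(-11))*(-25) = (8*(-11))*(-25) = -88*(-25) = 2200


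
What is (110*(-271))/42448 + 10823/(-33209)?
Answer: -724687497/704827816 ≈ -1.0282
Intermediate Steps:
(110*(-271))/42448 + 10823/(-33209) = -29810*1/42448 + 10823*(-1/33209) = -14905/21224 - 10823/33209 = -724687497/704827816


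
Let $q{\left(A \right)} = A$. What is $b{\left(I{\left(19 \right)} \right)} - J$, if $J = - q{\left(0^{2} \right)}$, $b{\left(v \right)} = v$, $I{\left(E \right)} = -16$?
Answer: $-16$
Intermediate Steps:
$J = 0$ ($J = - 0^{2} = \left(-1\right) 0 = 0$)
$b{\left(I{\left(19 \right)} \right)} - J = -16 - 0 = -16 + 0 = -16$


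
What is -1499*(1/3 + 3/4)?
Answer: -19487/12 ≈ -1623.9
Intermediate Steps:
-1499*(1/3 + 3/4) = -1499*13/12 = -19487/12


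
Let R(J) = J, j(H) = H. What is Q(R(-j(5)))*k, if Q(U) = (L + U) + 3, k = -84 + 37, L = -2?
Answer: 188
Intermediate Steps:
k = -47
Q(U) = 1 + U (Q(U) = (-2 + U) + 3 = 1 + U)
Q(R(-j(5)))*k = (1 - 1*5)*(-47) = (1 - 5)*(-47) = -4*(-47) = 188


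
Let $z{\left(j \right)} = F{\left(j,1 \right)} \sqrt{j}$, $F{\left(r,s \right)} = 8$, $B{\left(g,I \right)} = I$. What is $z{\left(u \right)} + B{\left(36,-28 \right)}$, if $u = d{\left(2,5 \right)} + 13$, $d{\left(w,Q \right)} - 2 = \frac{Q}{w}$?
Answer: $-28 + 4 \sqrt{70} \approx 5.4664$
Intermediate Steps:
$d{\left(w,Q \right)} = 2 + \frac{Q}{w}$
$u = \frac{35}{2}$ ($u = \left(2 + \frac{5}{2}\right) + 13 = \frac{9}{2} + 13 = \frac{35}{2} \approx 17.5$)
$z{\left(j \right)} = 8 \sqrt{j}$
$z{\left(u \right)} + B{\left(36,-28 \right)} = 8 \sqrt{\frac{35}{2}} - 28 = 8 \frac{\sqrt{70}}{2} - 28 = 4 \sqrt{70} - 28 = -28 + 4 \sqrt{70}$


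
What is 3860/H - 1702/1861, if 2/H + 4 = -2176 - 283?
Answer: -8846432692/1861 ≈ -4.7536e+6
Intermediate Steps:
H = -2/2463 (H = 2/(-4 + (-2176 - 283)) = 2/(-4 - 2459) = 2/(-2463) = 2*(-1/2463) = -2/2463 ≈ -0.00081202)
3860/H - 1702/1861 = 3860/(-2/2463) - 1702/1861 = 3860*(-2463/2) - 1702*1/1861 = -4753590 - 1702/1861 = -8846432692/1861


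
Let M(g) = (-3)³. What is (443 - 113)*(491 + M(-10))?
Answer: 153120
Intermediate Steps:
M(g) = -27
(443 - 113)*(491 + M(-10)) = (443 - 113)*(491 - 27) = 330*464 = 153120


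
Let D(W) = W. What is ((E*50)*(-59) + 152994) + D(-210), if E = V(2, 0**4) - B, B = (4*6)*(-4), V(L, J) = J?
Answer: -130416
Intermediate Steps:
B = -96 (B = 24*(-4) = -96)
E = 96 (E = 0**4 - 1*(-96) = 0 + 96 = 96)
((E*50)*(-59) + 152994) + D(-210) = ((96*50)*(-59) + 152994) - 210 = (4800*(-59) + 152994) - 210 = (-283200 + 152994) - 210 = -130206 - 210 = -130416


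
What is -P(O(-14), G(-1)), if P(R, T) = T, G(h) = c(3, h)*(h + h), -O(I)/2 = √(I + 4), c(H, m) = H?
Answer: 6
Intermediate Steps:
O(I) = -2*√(4 + I) (O(I) = -2*√(I + 4) = -2*√(4 + I))
G(h) = 6*h (G(h) = 3*(h + h) = 3*(2*h) = 6*h)
-P(O(-14), G(-1)) = -6*(-1) = -1*(-6) = 6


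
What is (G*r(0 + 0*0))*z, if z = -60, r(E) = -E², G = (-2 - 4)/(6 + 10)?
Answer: 0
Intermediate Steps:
G = -3/8 (G = -6/16 = -6*1/16 = -3/8 ≈ -0.37500)
(G*r(0 + 0*0))*z = -(-3)*(0 + 0*0)²/8*(-60) = -(-3)*(0 + 0)²/8*(-60) = -(-3)*0²/8*(-60) = -(-3)*0/8*(-60) = -3/8*0*(-60) = 0*(-60) = 0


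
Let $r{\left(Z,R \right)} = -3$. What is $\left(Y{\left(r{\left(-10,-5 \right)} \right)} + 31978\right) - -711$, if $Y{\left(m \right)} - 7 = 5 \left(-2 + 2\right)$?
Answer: $32696$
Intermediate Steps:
$Y{\left(m \right)} = 7$ ($Y{\left(m \right)} = 7 + 5 \left(-2 + 2\right) = 7 + 5 \cdot 0 = 7 + 0 = 7$)
$\left(Y{\left(r{\left(-10,-5 \right)} \right)} + 31978\right) - -711 = \left(7 + 31978\right) - -711 = 31985 + 711 = 32696$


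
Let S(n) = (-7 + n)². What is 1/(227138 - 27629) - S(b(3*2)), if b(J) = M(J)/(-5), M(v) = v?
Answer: -335374604/4987725 ≈ -67.240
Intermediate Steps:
b(J) = -J/5 (b(J) = J/(-5) = J*(-⅕) = -J/5)
1/(227138 - 27629) - S(b(3*2)) = 1/(227138 - 27629) - (-7 - 3*2/5)² = 1/199509 - (-7 - ⅕*6)² = 1/199509 - (-7 - 6/5)² = 1/199509 - (-41/5)² = 1/199509 - 1*1681/25 = 1/199509 - 1681/25 = -335374604/4987725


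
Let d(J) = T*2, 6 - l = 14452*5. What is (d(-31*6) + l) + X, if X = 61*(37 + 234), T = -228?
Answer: -56179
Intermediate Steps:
l = -72254 (l = 6 - 14452*5 = 6 - 1*72260 = 6 - 72260 = -72254)
d(J) = -456 (d(J) = -228*2 = -456)
X = 16531 (X = 61*271 = 16531)
(d(-31*6) + l) + X = (-456 - 72254) + 16531 = -72710 + 16531 = -56179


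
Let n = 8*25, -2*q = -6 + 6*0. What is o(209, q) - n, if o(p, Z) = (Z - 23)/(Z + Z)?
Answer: -610/3 ≈ -203.33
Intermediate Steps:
q = 3 (q = -(-6 + 6*0)/2 = -(-6 + 0)/2 = -1/2*(-6) = 3)
o(p, Z) = (-23 + Z)/(2*Z) (o(p, Z) = (-23 + Z)/((2*Z)) = (-23 + Z)*(1/(2*Z)) = (-23 + Z)/(2*Z))
n = 200
o(209, q) - n = (1/2)*(-23 + 3)/3 - 1*200 = (1/2)*(1/3)*(-20) - 200 = -10/3 - 200 = -610/3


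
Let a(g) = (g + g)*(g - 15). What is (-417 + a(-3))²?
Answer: 95481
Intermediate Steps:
a(g) = 2*g*(-15 + g) (a(g) = (2*g)*(-15 + g) = 2*g*(-15 + g))
(-417 + a(-3))² = (-417 + 2*(-3)*(-15 - 3))² = (-417 + 2*(-3)*(-18))² = (-417 + 108)² = (-309)² = 95481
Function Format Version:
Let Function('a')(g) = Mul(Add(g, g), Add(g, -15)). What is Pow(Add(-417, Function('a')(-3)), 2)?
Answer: 95481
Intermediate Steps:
Function('a')(g) = Mul(2, g, Add(-15, g)) (Function('a')(g) = Mul(Mul(2, g), Add(-15, g)) = Mul(2, g, Add(-15, g)))
Pow(Add(-417, Function('a')(-3)), 2) = Pow(Add(-417, Mul(2, -3, Add(-15, -3))), 2) = Pow(Add(-417, Mul(2, -3, -18)), 2) = Pow(Add(-417, 108), 2) = Pow(-309, 2) = 95481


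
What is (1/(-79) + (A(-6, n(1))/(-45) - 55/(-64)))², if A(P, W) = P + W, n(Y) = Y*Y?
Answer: 1899652225/2070614016 ≈ 0.91743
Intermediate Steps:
n(Y) = Y²
(1/(-79) + (A(-6, n(1))/(-45) - 55/(-64)))² = (1/(-79) + ((-6 + 1²)/(-45) - 55/(-64)))² = (-1/79 + ((-6 + 1)*(-1/45) - 55*(-1/64)))² = (-1/79 + (-5*(-1/45) + 55/64))² = (-1/79 + (⅑ + 55/64))² = (-1/79 + 559/576)² = (43585/45504)² = 1899652225/2070614016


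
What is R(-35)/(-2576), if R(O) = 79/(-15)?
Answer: 79/38640 ≈ 0.0020445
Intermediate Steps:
R(O) = -79/15 (R(O) = 79*(-1/15) = -79/15)
R(-35)/(-2576) = -79/15/(-2576) = -79/15*(-1/2576) = 79/38640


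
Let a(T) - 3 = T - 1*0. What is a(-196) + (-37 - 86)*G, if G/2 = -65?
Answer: 15797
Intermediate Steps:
G = -130 (G = 2*(-65) = -130)
a(T) = 3 + T (a(T) = 3 + (T - 1*0) = 3 + (T + 0) = 3 + T)
a(-196) + (-37 - 86)*G = (3 - 196) + (-37 - 86)*(-130) = -193 - 123*(-130) = -193 + 15990 = 15797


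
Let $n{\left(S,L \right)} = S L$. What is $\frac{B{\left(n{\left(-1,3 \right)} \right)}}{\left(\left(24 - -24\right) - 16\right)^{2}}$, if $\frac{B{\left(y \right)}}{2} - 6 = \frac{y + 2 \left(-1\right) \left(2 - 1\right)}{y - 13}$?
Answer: $\frac{101}{8192} \approx 0.012329$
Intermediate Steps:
$n{\left(S,L \right)} = L S$
$B{\left(y \right)} = 12 + \frac{2 \left(-2 + y\right)}{-13 + y}$ ($B{\left(y \right)} = 12 + 2 \frac{y + 2 \left(-1\right) \left(2 - 1\right)}{y - 13} = 12 + 2 \frac{y - 2 \left(2 - 1\right)}{-13 + y} = 12 + 2 \frac{y - 2}{-13 + y} = 12 + 2 \frac{-2 + y}{-13 + y} = 12 + \frac{2 \left(-2 + y\right)}{-13 + y}$)
$\frac{B{\left(n{\left(-1,3 \right)} \right)}}{\left(\left(24 - -24\right) - 16\right)^{2}} = \frac{2 \frac{1}{-13 + 3 \left(-1\right)} \left(-80 + 7 \cdot 3 \left(-1\right)\right)}{\left(\left(24 - -24\right) - 16\right)^{2}} = \frac{2 \frac{1}{-13 - 3} \left(-80 + 7 \left(-3\right)\right)}{\left(\left(24 + 24\right) - 16\right)^{2}} = \frac{2 \frac{1}{-16} \left(-80 - 21\right)}{\left(48 - 16\right)^{2}} = \frac{2 \left(- \frac{1}{16}\right) \left(-101\right)}{32^{2}} = \frac{101}{8 \cdot 1024} = \frac{101}{8} \cdot \frac{1}{1024} = \frac{101}{8192}$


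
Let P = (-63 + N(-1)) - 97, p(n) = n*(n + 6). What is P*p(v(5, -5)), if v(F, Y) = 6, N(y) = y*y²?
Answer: -11592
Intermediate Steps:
N(y) = y³
p(n) = n*(6 + n)
P = -161 (P = (-63 + (-1)³) - 97 = (-63 - 1) - 97 = -64 - 97 = -161)
P*p(v(5, -5)) = -966*(6 + 6) = -966*12 = -161*72 = -11592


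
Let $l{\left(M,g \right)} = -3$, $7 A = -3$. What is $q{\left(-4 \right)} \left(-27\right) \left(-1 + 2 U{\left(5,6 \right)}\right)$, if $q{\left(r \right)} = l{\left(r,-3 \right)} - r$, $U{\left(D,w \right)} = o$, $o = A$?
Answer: $\frac{351}{7} \approx 50.143$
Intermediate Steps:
$A = - \frac{3}{7}$ ($A = \frac{1}{7} \left(-3\right) = - \frac{3}{7} \approx -0.42857$)
$o = - \frac{3}{7} \approx -0.42857$
$U{\left(D,w \right)} = - \frac{3}{7}$
$q{\left(r \right)} = -3 - r$
$q{\left(-4 \right)} \left(-27\right) \left(-1 + 2 U{\left(5,6 \right)}\right) = \left(-3 - -4\right) \left(-27\right) \left(-1 + 2 \left(- \frac{3}{7}\right)\right) = \left(-3 + 4\right) \left(-27\right) \left(-1 - \frac{6}{7}\right) = 1 \left(-27\right) \left(- \frac{13}{7}\right) = \left(-27\right) \left(- \frac{13}{7}\right) = \frac{351}{7}$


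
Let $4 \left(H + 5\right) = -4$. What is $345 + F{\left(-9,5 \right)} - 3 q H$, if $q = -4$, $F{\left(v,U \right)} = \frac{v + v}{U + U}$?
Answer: $\frac{2373}{5} \approx 474.6$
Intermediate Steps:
$F{\left(v,U \right)} = \frac{v}{U}$ ($F{\left(v,U \right)} = \frac{2 v}{2 U} = 2 v \frac{1}{2 U} = \frac{v}{U}$)
$H = -6$ ($H = -5 + \frac{1}{4} \left(-4\right) = -5 - 1 = -6$)
$345 + F{\left(-9,5 \right)} - 3 q H = 345 + - \frac{9}{5} \left(-3\right) \left(-4\right) \left(-6\right) = 345 + \left(-9\right) \frac{1}{5} \cdot 12 \left(-6\right) = 345 - - \frac{648}{5} = 345 + \frac{648}{5} = \frac{2373}{5}$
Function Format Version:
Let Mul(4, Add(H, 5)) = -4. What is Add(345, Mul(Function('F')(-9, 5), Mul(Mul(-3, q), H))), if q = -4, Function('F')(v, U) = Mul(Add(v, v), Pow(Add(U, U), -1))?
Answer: Rational(2373, 5) ≈ 474.60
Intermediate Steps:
Function('F')(v, U) = Mul(v, Pow(U, -1)) (Function('F')(v, U) = Mul(Mul(2, v), Pow(Mul(2, U), -1)) = Mul(Mul(2, v), Mul(Rational(1, 2), Pow(U, -1))) = Mul(v, Pow(U, -1)))
H = -6 (H = Add(-5, Mul(Rational(1, 4), -4)) = Add(-5, -1) = -6)
Add(345, Mul(Function('F')(-9, 5), Mul(Mul(-3, q), H))) = Add(345, Mul(Mul(-9, Pow(5, -1)), Mul(Mul(-3, -4), -6))) = Add(345, Mul(Mul(-9, Rational(1, 5)), Mul(12, -6))) = Add(345, Mul(Rational(-9, 5), -72)) = Add(345, Rational(648, 5)) = Rational(2373, 5)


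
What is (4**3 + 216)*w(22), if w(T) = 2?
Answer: 560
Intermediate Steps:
(4**3 + 216)*w(22) = (4**3 + 216)*2 = (64 + 216)*2 = 280*2 = 560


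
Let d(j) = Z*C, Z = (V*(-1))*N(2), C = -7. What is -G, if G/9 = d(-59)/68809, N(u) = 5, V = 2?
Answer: -630/68809 ≈ -0.0091558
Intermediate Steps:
Z = -10 (Z = (2*(-1))*5 = -2*5 = -10)
d(j) = 70 (d(j) = -10*(-7) = 70)
G = 630/68809 (G = 9*(70/68809) = 630/68809 ≈ 0.0091558)
-G = -1*630/68809 = -630/68809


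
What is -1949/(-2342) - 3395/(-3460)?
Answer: 1469463/810332 ≈ 1.8134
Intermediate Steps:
-1949/(-2342) - 3395/(-3460) = -1949*(-1/2342) - 3395*(-1/3460) = 1949/2342 + 679/692 = 1469463/810332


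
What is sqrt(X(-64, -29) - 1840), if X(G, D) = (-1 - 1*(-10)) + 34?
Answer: I*sqrt(1797) ≈ 42.391*I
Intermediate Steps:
X(G, D) = 43 (X(G, D) = (-1 + 10) + 34 = 9 + 34 = 43)
sqrt(X(-64, -29) - 1840) = sqrt(43 - 1840) = sqrt(-1797) = I*sqrt(1797)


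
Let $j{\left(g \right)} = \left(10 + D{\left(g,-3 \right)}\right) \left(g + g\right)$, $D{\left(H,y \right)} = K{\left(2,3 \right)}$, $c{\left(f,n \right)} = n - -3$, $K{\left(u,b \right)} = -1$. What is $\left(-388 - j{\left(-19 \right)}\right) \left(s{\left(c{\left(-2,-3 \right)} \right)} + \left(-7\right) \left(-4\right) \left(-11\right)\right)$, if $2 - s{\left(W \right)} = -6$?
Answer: $13800$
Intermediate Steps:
$c{\left(f,n \right)} = 3 + n$ ($c{\left(f,n \right)} = n + 3 = 3 + n$)
$s{\left(W \right)} = 8$ ($s{\left(W \right)} = 2 - -6 = 2 + 6 = 8$)
$D{\left(H,y \right)} = -1$
$j{\left(g \right)} = 18 g$ ($j{\left(g \right)} = \left(10 - 1\right) \left(g + g\right) = 9 \cdot 2 g = 18 g$)
$\left(-388 - j{\left(-19 \right)}\right) \left(s{\left(c{\left(-2,-3 \right)} \right)} + \left(-7\right) \left(-4\right) \left(-11\right)\right) = \left(-388 - 18 \left(-19\right)\right) \left(8 + \left(-7\right) \left(-4\right) \left(-11\right)\right) = \left(-388 - -342\right) \left(8 + 28 \left(-11\right)\right) = \left(-388 + 342\right) \left(8 - 308\right) = \left(-46\right) \left(-300\right) = 13800$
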